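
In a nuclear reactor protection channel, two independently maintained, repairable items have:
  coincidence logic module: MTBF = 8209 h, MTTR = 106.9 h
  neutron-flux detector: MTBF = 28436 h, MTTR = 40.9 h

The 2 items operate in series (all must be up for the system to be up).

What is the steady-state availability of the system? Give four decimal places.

0.9857

A(coincidence logic module) = MTBF/(MTBF+MTTR) = 8209/(8209+106.9) = 0.987145
A(neutron-flux detector) = MTBF/(MTBF+MTTR) = 28436/(28436+40.9) = 0.998564
Series availability: 0.987145 × 0.998564 = 0.9857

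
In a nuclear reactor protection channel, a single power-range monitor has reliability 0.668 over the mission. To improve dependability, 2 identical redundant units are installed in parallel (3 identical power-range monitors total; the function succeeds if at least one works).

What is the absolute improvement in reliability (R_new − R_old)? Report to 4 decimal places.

R_before = 0.668
R_after = 1 − (1 − 0.668)^3 = 0.9634
ΔR = 0.9634 − 0.668 = 0.2954

0.2954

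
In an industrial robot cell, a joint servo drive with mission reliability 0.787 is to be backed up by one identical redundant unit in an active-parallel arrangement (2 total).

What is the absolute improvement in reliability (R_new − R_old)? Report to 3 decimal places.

0.168

R_before = 0.787
R_after = 1 − (1 − 0.787)^2 = 0.955
ΔR = 0.955 − 0.787 = 0.168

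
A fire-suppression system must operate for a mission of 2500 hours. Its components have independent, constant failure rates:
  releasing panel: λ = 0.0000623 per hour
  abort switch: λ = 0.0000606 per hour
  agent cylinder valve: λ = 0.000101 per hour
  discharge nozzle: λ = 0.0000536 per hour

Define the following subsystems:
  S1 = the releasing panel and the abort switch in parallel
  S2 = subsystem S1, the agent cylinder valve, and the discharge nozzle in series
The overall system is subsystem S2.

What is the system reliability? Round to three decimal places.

0.666

R(releasing panel) = exp(−0.0000623 × 2500) = 0.85577
R(abort switch) = exp(−0.0000606 × 2500) = 0.85942
R(agent cylinder valve) = exp(−0.000101 × 2500) = 0.77686
R(discharge nozzle) = exp(−0.0000536 × 2500) = 0.87459
Parallel (releasing panel and abort switch): 1 − (1 − 0.85577)(1 − 0.85942) = 0.97972
Series ([0.97972], agent cylinder valve, and discharge nozzle): 0.97972 × 0.77686 × 0.87459 = 0.666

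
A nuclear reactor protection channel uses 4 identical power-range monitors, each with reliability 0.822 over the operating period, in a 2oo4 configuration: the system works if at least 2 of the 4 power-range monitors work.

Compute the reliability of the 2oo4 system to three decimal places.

0.980

R = Σ_{i=2}^{4} C(4,i) p^i (1−p)^{4−i} with p = 0.822
C(4,2)·0.822^2·0.178^2 = 0.12845
C(4,3)·0.822^3·0.178^1 = 0.39545
C(4,4)·0.822^4·0.178^0 = 0.45655
Sum = 0.980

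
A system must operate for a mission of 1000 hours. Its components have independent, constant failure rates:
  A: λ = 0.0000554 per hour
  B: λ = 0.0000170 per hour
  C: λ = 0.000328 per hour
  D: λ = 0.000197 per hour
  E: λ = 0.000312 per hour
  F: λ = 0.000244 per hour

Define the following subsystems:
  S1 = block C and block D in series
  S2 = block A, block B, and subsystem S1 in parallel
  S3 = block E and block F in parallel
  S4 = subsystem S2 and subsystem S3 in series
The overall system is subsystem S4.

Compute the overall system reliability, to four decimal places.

R(A) = exp(−0.0000554 × 1000) = 0.946107
R(B) = exp(−0.0000170 × 1000) = 0.983144
R(C) = exp(−0.000328 × 1000) = 0.720363
R(D) = exp(−0.000197 × 1000) = 0.821191
R(E) = exp(−0.000312 × 1000) = 0.731982
R(F) = exp(−0.000244 × 1000) = 0.783488
Series (C and D): 0.720363 × 0.821191 = 0.591556
Parallel (A, B, and [0.591556]): 1 − (1 − 0.946107)(1 − 0.983144)(1 − 0.591556) = 0.999629
Parallel (E and F): 1 − (1 − 0.731982)(1 − 0.783488) = 0.941971
Series ([0.999629] and [0.941971]): 0.999629 × 0.941971 = 0.9416

0.9416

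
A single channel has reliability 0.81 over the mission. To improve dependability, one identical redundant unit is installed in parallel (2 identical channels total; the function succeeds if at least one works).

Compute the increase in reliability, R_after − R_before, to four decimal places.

R_before = 0.81
R_after = 1 − (1 − 0.81)^2 = 0.9639
ΔR = 0.9639 − 0.81 = 0.1539

0.1539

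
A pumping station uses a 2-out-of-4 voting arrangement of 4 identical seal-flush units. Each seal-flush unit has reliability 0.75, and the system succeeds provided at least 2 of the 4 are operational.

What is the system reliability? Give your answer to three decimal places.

0.949

R = Σ_{i=2}^{4} C(4,i) p^i (1−p)^{4−i} with p = 0.75
C(4,2)·0.75^2·0.25^2 = 0.21094
C(4,3)·0.75^3·0.25^1 = 0.42188
C(4,4)·0.75^4·0.25^0 = 0.31641
Sum = 0.949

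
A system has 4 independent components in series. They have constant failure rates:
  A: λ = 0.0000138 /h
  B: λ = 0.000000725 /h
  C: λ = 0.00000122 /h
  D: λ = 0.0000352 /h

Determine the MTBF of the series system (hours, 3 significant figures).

19600

Series of exponential components: λ_sys = Σ λ_i
λ_sys = 0.0000138 + 0.000000725 + 0.00000122 + 0.0000352 = 5.0945e-05 /h
MTBF = 1 / λ_sys = 19600 h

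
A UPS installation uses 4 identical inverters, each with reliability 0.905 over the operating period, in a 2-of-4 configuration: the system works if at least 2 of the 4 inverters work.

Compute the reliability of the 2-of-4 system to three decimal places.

0.997

R = Σ_{i=2}^{4} C(4,i) p^i (1−p)^{4−i} with p = 0.905
C(4,2)·0.905^2·0.095^2 = 0.04435
C(4,3)·0.905^3·0.095^1 = 0.28166
C(4,4)·0.905^4·0.095^0 = 0.67080
Sum = 0.997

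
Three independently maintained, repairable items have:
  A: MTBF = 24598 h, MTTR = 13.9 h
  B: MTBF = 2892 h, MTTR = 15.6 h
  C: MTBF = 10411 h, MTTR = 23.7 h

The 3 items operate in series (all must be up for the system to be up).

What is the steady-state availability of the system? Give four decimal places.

A(A) = MTBF/(MTBF+MTTR) = 24598/(24598+13.9) = 0.999435
A(B) = MTBF/(MTBF+MTTR) = 2892/(2892+15.6) = 0.994635
A(C) = MTBF/(MTBF+MTTR) = 10411/(10411+23.7) = 0.997729
Series availability: 0.999435 × 0.994635 × 0.997729 = 0.9918

0.9918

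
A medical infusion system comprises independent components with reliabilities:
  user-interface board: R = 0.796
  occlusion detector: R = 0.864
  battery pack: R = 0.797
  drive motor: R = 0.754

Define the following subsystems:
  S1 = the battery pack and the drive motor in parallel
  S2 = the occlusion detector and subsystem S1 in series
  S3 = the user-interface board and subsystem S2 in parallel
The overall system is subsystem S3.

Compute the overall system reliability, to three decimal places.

Parallel (battery pack and drive motor): 1 − (1 − 0.79700)(1 − 0.75400) = 0.95006
Series (occlusion detector and [0.95006]): 0.86400 × 0.95006 = 0.82085
Parallel (user-interface board and [0.82085]): 1 − (1 − 0.79600)(1 − 0.82085) = 0.963

0.963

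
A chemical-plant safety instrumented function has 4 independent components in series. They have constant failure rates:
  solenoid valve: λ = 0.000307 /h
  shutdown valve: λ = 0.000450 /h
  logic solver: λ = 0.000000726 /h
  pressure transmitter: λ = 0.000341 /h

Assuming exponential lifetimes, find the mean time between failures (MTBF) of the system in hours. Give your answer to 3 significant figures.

Series of exponential components: λ_sys = Σ λ_i
λ_sys = 0.000307 + 0.000450 + 0.000000726 + 0.000341 = 1.0987e-03 /h
MTBF = 1 / λ_sys = 910 h

910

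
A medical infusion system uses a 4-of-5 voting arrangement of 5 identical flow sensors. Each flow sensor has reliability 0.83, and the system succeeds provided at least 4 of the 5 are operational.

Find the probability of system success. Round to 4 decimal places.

0.7973

R = Σ_{i=4}^{5} C(5,i) p^i (1−p)^{5−i} with p = 0.83
C(5,4)·0.83^4·0.17^1 = 0.403396
C(5,5)·0.83^5·0.17^0 = 0.393904
Sum = 0.7973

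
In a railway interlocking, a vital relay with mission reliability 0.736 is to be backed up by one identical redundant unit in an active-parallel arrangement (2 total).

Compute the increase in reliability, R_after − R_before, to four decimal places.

R_before = 0.736
R_after = 1 − (1 − 0.736)^2 = 0.9303
ΔR = 0.9303 − 0.736 = 0.1943

0.1943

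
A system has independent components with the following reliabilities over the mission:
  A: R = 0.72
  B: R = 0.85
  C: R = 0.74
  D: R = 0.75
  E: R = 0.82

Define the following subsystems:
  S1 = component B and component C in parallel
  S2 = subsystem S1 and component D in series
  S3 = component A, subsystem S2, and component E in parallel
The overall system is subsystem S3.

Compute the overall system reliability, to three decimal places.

0.986

Parallel (B and C): 1 − (1 − 0.85000)(1 − 0.74000) = 0.96100
Series ([0.96100] and D): 0.96100 × 0.75000 = 0.72075
Parallel (A, [0.72075], and E): 1 − (1 − 0.72000)(1 − 0.72075)(1 − 0.82000) = 0.986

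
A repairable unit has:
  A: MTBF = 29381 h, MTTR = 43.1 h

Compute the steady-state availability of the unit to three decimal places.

0.999

A(A) = MTBF/(MTBF+MTTR) = 29381/(29381+43.1) = 0.999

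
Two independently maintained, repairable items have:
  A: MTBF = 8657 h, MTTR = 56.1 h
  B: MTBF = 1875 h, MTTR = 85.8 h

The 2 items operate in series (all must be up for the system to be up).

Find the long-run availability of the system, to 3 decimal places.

0.950

A(A) = MTBF/(MTBF+MTTR) = 8657/(8657+56.1) = 0.993561
A(B) = MTBF/(MTBF+MTTR) = 1875/(1875+85.8) = 0.956242
Series availability: 0.993561 × 0.956242 = 0.950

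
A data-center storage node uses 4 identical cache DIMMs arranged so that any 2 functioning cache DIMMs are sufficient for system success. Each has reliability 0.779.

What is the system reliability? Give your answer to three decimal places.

0.964

R = Σ_{i=2}^{4} C(4,i) p^i (1−p)^{4−i} with p = 0.779
C(4,2)·0.779^2·0.221^2 = 0.17783
C(4,3)·0.779^3·0.221^1 = 0.41789
C(4,4)·0.779^4·0.221^0 = 0.36826
Sum = 0.964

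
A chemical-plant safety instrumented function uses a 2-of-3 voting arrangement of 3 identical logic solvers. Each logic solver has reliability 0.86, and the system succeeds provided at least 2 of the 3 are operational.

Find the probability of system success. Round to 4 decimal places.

R = Σ_{i=2}^{3} C(3,i) p^i (1−p)^{3−i} with p = 0.86
C(3,2)·0.86^2·0.14^1 = 0.310632
C(3,3)·0.86^3·0.14^0 = 0.636056
Sum = 0.9467

0.9467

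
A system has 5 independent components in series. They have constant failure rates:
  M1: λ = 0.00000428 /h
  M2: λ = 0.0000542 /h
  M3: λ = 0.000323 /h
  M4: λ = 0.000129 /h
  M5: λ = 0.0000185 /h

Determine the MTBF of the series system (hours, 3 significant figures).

1890

Series of exponential components: λ_sys = Σ λ_i
λ_sys = 0.00000428 + 0.0000542 + 0.000323 + 0.000129 + 0.0000185 = 5.2898e-04 /h
MTBF = 1 / λ_sys = 1890 h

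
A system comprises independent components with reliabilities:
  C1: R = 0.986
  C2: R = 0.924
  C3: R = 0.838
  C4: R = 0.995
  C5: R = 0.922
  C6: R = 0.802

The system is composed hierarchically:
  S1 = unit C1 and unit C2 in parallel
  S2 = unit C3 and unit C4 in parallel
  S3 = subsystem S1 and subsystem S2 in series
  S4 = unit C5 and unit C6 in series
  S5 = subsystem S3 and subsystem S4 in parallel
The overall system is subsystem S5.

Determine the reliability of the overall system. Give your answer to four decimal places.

Parallel (C1 and C2): 1 − (1 − 0.986000)(1 − 0.924000) = 0.998936
Parallel (C3 and C4): 1 − (1 − 0.838000)(1 − 0.995000) = 0.999190
Series ([0.998936] and [0.999190]): 0.998936 × 0.999190 = 0.998127
Series (C5 and C6): 0.922000 × 0.802000 = 0.739444
Parallel ([0.998127] and [0.739444]): 1 − (1 − 0.998127)(1 − 0.739444) = 0.9995

0.9995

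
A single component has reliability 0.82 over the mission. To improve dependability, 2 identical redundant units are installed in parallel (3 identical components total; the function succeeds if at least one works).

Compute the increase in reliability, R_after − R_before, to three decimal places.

R_before = 0.82
R_after = 1 − (1 − 0.82)^3 = 0.994
ΔR = 0.994 − 0.82 = 0.174

0.174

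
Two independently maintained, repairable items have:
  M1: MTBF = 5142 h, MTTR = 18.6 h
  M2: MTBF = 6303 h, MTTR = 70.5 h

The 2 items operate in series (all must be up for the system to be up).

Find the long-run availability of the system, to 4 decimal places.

A(M1) = MTBF/(MTBF+MTTR) = 5142/(5142+18.6) = 0.996396
A(M2) = MTBF/(MTBF+MTTR) = 6303/(6303+70.5) = 0.988939
Series availability: 0.996396 × 0.988939 = 0.9854

0.9854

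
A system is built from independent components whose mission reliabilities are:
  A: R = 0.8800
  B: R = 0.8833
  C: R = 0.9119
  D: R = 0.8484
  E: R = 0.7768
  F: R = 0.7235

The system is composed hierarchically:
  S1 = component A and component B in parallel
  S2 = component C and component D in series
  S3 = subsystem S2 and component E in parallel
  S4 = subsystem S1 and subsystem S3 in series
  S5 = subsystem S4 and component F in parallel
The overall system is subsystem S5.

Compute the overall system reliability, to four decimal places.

0.9824

Parallel (A and B): 1 − (1 − 0.880000)(1 − 0.883300) = 0.985996
Series (C and D): 0.911900 × 0.848400 = 0.773656
Parallel ([0.773656] and E): 1 − (1 − 0.773656)(1 − 0.776800) = 0.949480
Series ([0.985996] and [0.949480]): 0.985996 × 0.949480 = 0.936183
Parallel ([0.936183] and F): 1 − (1 − 0.936183)(1 − 0.723500) = 0.9824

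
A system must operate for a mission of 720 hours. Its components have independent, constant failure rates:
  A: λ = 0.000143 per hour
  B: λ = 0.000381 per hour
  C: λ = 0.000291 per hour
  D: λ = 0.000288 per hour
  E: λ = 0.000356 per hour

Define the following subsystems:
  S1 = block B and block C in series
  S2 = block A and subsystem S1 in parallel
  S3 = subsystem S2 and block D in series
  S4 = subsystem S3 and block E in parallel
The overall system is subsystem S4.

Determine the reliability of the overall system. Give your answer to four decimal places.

0.9508

R(A) = exp(−0.000143 × 720) = 0.902163
R(B) = exp(−0.000381 × 720) = 0.760089
R(C) = exp(−0.000291 × 720) = 0.810973
R(D) = exp(−0.000288 × 720) = 0.812727
R(E) = exp(−0.000356 × 720) = 0.773894
Series (B and C): 0.760089 × 0.810973 = 0.616412
Parallel (A and [0.616412]): 1 − (1 − 0.902163)(1 − 0.616412) = 0.962471
Series ([0.962471] and D): 0.962471 × 0.812727 = 0.782226
Parallel ([0.782226] and E): 1 − (1 − 0.782226)(1 − 0.773894) = 0.9508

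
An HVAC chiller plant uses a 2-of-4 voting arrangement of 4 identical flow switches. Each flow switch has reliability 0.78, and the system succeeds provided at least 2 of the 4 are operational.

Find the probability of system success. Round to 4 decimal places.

R = Σ_{i=2}^{4} C(4,i) p^i (1−p)^{4−i} with p = 0.78
C(4,2)·0.78^2·0.22^2 = 0.176679
C(4,3)·0.78^3·0.22^1 = 0.417606
C(4,4)·0.78^4·0.22^0 = 0.370151
Sum = 0.9644

0.9644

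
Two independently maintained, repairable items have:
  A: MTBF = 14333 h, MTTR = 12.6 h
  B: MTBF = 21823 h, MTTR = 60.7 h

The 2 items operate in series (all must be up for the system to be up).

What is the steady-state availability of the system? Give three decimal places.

0.996

A(A) = MTBF/(MTBF+MTTR) = 14333/(14333+12.6) = 0.999122
A(B) = MTBF/(MTBF+MTTR) = 21823/(21823+60.7) = 0.997226
Series availability: 0.999122 × 0.997226 = 0.996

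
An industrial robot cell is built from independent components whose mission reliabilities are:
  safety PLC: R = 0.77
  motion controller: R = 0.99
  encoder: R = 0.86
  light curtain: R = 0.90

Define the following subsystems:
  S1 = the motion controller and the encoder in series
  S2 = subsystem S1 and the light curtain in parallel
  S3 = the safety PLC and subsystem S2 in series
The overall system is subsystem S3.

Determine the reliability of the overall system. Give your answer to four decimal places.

0.7586

Series (motion controller and encoder): 0.990000 × 0.860000 = 0.851400
Parallel ([0.851400] and light curtain): 1 − (1 − 0.851400)(1 − 0.900000) = 0.985140
Series (safety PLC and [0.985140]): 0.770000 × 0.985140 = 0.7586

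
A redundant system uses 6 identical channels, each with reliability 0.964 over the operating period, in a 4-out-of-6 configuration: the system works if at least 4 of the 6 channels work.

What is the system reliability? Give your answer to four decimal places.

0.9991

R = Σ_{i=4}^{6} C(6,i) p^i (1−p)^{6−i} with p = 0.964
C(6,4)·0.964^4·0.036^2 = 0.016788
C(6,5)·0.964^5·0.036^1 = 0.179820
C(6,6)·0.964^6·0.036^0 = 0.802532
Sum = 0.9991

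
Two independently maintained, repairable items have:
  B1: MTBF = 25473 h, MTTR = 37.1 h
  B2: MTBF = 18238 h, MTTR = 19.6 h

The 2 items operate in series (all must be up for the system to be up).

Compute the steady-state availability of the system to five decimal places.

0.99747

A(B1) = MTBF/(MTBF+MTTR) = 25473/(25473+37.1) = 0.998546
A(B2) = MTBF/(MTBF+MTTR) = 18238/(18238+19.6) = 0.998926
Series availability: 0.998546 × 0.998926 = 0.99747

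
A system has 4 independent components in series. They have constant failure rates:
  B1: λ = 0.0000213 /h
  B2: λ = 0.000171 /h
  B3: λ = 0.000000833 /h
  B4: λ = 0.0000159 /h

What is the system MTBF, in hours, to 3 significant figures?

Series of exponential components: λ_sys = Σ λ_i
λ_sys = 0.0000213 + 0.000171 + 0.000000833 + 0.0000159 = 2.0903e-04 /h
MTBF = 1 / λ_sys = 4780 h

4780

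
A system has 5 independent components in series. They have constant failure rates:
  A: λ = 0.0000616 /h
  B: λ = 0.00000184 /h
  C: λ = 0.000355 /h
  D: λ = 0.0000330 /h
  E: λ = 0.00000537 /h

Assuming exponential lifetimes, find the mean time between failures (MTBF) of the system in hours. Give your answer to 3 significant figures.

2190

Series of exponential components: λ_sys = Σ λ_i
λ_sys = 0.0000616 + 0.00000184 + 0.000355 + 0.0000330 + 0.00000537 = 4.5681e-04 /h
MTBF = 1 / λ_sys = 2190 h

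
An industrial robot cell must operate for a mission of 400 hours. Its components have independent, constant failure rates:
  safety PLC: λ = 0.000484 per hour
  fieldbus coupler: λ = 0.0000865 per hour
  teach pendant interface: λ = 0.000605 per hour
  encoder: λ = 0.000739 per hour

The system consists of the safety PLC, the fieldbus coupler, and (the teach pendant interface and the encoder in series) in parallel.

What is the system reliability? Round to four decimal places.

0.9975

R(safety PLC) = exp(−0.000484 × 400) = 0.823987
R(fieldbus coupler) = exp(−0.0000865 × 400) = 0.965992
R(teach pendant interface) = exp(−0.000605 × 400) = 0.785056
R(encoder) = exp(−0.000739 × 400) = 0.744085
Series (teach pendant interface and encoder): 0.785056 × 0.744085 = 0.584148
Parallel (safety PLC, fieldbus coupler, and [0.584148]): 1 − (1 − 0.823987)(1 − 0.965992)(1 − 0.584148) = 0.9975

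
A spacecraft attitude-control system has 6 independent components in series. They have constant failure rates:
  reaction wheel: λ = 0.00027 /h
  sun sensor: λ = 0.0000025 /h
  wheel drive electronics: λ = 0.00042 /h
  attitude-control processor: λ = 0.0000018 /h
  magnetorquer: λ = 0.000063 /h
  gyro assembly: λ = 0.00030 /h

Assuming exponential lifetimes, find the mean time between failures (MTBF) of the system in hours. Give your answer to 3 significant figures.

946

Series of exponential components: λ_sys = Σ λ_i
λ_sys = 0.00027 + 0.0000025 + 0.00042 + 0.0000018 + 0.000063 + 0.00030 = 1.0573e-03 /h
MTBF = 1 / λ_sys = 946 h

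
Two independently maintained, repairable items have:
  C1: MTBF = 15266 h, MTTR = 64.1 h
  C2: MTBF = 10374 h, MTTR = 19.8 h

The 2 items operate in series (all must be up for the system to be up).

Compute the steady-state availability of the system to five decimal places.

0.99392

A(C1) = MTBF/(MTBF+MTTR) = 15266/(15266+64.1) = 0.995819
A(C2) = MTBF/(MTBF+MTTR) = 10374/(10374+19.8) = 0.998095
Series availability: 0.995819 × 0.998095 = 0.99392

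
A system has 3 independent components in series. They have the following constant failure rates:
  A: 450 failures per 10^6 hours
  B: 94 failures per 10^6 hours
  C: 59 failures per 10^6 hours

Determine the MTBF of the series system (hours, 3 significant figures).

1660

Series of exponential components: λ_sys = Σ λ_i
λ_sys = 0.00045 + 0.000094 + 0.000059 = 6.0300e-04 /h
MTBF = 1 / λ_sys = 1660 h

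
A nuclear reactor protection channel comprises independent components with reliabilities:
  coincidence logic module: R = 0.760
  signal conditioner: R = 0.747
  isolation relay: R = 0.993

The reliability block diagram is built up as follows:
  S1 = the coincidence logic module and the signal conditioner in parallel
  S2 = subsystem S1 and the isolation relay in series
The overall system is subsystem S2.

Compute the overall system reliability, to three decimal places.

0.933

Parallel (coincidence logic module and signal conditioner): 1 − (1 − 0.76000)(1 − 0.74700) = 0.93928
Series ([0.93928] and isolation relay): 0.93928 × 0.99300 = 0.933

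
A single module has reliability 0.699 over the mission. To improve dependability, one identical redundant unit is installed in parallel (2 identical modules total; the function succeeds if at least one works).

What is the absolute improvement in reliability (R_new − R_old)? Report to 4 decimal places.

R_before = 0.699
R_after = 1 − (1 − 0.699)^2 = 0.9094
ΔR = 0.9094 − 0.699 = 0.2104

0.2104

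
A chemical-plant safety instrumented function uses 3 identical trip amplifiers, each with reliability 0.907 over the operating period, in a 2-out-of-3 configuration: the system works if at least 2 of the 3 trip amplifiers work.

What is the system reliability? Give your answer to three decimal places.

R = Σ_{i=2}^{3} C(3,i) p^i (1−p)^{3−i} with p = 0.907
C(3,2)·0.907^2·0.093^1 = 0.22952
C(3,3)·0.907^3·0.093^0 = 0.74614
Sum = 0.976

0.976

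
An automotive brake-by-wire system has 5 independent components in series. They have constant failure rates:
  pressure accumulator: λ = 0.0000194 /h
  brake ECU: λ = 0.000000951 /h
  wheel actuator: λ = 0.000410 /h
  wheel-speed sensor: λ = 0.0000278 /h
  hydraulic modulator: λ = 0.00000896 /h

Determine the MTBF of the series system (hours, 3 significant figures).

2140

Series of exponential components: λ_sys = Σ λ_i
λ_sys = 0.0000194 + 0.000000951 + 0.000410 + 0.0000278 + 0.00000896 = 4.6711e-04 /h
MTBF = 1 / λ_sys = 2140 h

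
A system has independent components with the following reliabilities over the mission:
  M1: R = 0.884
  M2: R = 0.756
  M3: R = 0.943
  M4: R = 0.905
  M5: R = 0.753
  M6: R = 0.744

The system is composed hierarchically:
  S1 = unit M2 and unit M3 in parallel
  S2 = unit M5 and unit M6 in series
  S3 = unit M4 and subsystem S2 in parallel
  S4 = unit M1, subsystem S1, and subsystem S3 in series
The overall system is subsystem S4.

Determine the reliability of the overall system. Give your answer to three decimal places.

0.835

Parallel (M2 and M3): 1 − (1 − 0.75600)(1 − 0.94300) = 0.98609
Series (M5 and M6): 0.75300 × 0.74400 = 0.56023
Parallel (M4 and [0.56023]): 1 − (1 − 0.90500)(1 − 0.56023) = 0.95822
Series (M1, [0.98609], and [0.95822]): 0.88400 × 0.98609 × 0.95822 = 0.835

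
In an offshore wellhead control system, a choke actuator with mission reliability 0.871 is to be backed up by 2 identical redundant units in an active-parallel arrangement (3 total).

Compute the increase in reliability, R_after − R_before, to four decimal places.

R_before = 0.871
R_after = 1 − (1 − 0.871)^3 = 0.9979
ΔR = 0.9979 − 0.871 = 0.1269

0.1269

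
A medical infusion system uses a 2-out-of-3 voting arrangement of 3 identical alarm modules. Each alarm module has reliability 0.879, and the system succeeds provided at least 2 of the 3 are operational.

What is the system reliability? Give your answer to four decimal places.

0.9596

R = Σ_{i=2}^{3} C(3,i) p^i (1−p)^{3−i} with p = 0.879
C(3,2)·0.879^2·0.121^1 = 0.280469
C(3,3)·0.879^3·0.121^0 = 0.679151
Sum = 0.9596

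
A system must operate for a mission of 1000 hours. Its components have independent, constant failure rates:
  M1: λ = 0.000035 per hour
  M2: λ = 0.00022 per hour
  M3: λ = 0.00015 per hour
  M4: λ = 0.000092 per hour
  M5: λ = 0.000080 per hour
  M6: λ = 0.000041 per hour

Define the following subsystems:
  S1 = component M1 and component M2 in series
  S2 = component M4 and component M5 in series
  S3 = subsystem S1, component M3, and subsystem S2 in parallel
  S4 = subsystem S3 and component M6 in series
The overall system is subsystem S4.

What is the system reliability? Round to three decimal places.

R(M1) = exp(−0.000035 × 1000) = 0.96561
R(M2) = exp(−0.00022 × 1000) = 0.80252
R(M3) = exp(−0.00015 × 1000) = 0.86071
R(M4) = exp(−0.000092 × 1000) = 0.91211
R(M5) = exp(−0.000080 × 1000) = 0.92312
R(M6) = exp(−0.000041 × 1000) = 0.95983
Series (M1 and M2): 0.96561 × 0.80252 = 0.77492
Series (M4 and M5): 0.91211 × 0.92312 = 0.84199
Parallel ([0.77492], M3, and [0.84199]): 1 − (1 − 0.77492)(1 − 0.86071)(1 − 0.84199) = 0.99505
Series ([0.99505] and M6): 0.99505 × 0.95983 = 0.955

0.955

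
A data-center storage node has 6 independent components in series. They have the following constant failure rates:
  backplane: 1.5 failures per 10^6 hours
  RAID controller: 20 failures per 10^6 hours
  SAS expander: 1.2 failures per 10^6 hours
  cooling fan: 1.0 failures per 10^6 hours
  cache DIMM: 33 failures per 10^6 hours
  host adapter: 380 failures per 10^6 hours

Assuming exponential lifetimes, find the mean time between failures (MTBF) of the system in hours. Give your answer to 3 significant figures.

2290

Series of exponential components: λ_sys = Σ λ_i
λ_sys = 0.0000015 + 0.000020 + 0.0000012 + 0.0000010 + 0.000033 + 0.00038 = 4.3670e-04 /h
MTBF = 1 / λ_sys = 2290 h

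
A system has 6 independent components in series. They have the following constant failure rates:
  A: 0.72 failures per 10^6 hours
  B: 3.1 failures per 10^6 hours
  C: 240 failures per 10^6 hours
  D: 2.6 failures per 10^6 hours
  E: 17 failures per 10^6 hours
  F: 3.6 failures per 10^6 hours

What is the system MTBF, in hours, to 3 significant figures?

Series of exponential components: λ_sys = Σ λ_i
λ_sys = 0.00000072 + 0.0000031 + 0.00024 + 0.0000026 + 0.000017 + 0.0000036 = 2.6702e-04 /h
MTBF = 1 / λ_sys = 3750 h

3750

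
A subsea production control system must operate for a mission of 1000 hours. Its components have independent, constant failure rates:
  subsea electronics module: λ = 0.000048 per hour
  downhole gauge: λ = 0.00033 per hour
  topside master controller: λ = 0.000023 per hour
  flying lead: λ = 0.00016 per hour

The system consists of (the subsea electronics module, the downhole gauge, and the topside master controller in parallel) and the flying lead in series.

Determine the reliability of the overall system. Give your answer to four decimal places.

0.8519

R(subsea electronics module) = exp(−0.000048 × 1000) = 0.953134
R(downhole gauge) = exp(−0.00033 × 1000) = 0.718924
R(topside master controller) = exp(−0.000023 × 1000) = 0.977262
R(flying lead) = exp(−0.00016 × 1000) = 0.852144
Parallel (subsea electronics module, downhole gauge, and topside master controller): 1 − (1 − 0.953134)(1 − 0.718924)(1 − 0.977262) = 0.999700
Series ([0.999700] and flying lead): 0.999700 × 0.852144 = 0.8519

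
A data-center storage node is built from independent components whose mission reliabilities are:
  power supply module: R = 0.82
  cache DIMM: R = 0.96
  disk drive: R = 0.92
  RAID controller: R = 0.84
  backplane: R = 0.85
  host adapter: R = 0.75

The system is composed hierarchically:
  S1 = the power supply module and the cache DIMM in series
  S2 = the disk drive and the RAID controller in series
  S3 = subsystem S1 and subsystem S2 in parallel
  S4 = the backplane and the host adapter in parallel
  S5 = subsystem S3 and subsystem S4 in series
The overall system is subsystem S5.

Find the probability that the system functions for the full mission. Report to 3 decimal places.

0.916

Series (power supply module and cache DIMM): 0.82000 × 0.96000 = 0.78720
Series (disk drive and RAID controller): 0.92000 × 0.84000 = 0.77280
Parallel ([0.78720] and [0.77280]): 1 − (1 − 0.78720)(1 − 0.77280) = 0.95165
Parallel (backplane and host adapter): 1 − (1 − 0.85000)(1 − 0.75000) = 0.96250
Series ([0.95165] and [0.96250]): 0.95165 × 0.96250 = 0.916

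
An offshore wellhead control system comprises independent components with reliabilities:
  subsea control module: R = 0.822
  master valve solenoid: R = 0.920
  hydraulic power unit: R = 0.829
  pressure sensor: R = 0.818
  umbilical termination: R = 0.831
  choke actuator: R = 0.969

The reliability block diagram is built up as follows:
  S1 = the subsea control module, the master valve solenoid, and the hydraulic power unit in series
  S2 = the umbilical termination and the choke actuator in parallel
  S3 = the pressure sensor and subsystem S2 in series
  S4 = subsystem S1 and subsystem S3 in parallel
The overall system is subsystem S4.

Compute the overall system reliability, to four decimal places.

Series (subsea control module, master valve solenoid, and hydraulic power unit): 0.822000 × 0.920000 × 0.829000 = 0.626923
Parallel (umbilical termination and choke actuator): 1 − (1 − 0.831000)(1 − 0.969000) = 0.994761
Series (pressure sensor and [0.994761]): 0.818000 × 0.994761 = 0.813714
Parallel ([0.626923] and [0.813714]): 1 − (1 − 0.626923)(1 − 0.813714) = 0.9305

0.9305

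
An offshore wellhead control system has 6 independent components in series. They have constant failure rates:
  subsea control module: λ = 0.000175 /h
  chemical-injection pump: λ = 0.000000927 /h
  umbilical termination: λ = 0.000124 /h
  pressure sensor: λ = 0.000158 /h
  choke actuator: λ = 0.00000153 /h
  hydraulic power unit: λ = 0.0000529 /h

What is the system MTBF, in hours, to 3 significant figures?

1950

Series of exponential components: λ_sys = Σ λ_i
λ_sys = 0.000175 + 0.000000927 + 0.000124 + 0.000158 + 0.00000153 + 0.0000529 = 5.1236e-04 /h
MTBF = 1 / λ_sys = 1950 h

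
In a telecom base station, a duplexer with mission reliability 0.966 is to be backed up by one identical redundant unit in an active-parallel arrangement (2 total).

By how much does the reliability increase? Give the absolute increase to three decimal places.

R_before = 0.966
R_after = 1 − (1 − 0.966)^2 = 0.999
ΔR = 0.999 − 0.966 = 0.033

0.033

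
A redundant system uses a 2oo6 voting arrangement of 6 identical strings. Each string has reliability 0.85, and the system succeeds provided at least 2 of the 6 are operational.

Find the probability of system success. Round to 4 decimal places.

0.9996

R = Σ_{i=2}^{6} C(6,i) p^i (1−p)^{6−i} with p = 0.85
C(6,2)·0.85^2·0.15^4 = 0.005486
C(6,3)·0.85^3·0.15^3 = 0.041453
C(6,4)·0.85^4·0.15^2 = 0.176177
C(6,5)·0.85^5·0.15^1 = 0.399335
C(6,6)·0.85^6·0.15^0 = 0.377150
Sum = 0.9996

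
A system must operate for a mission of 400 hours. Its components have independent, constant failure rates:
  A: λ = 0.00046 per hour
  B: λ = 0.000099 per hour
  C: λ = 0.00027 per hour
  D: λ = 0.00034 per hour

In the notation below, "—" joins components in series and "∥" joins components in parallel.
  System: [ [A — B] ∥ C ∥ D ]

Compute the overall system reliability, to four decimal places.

R(A) = exp(−0.00046 × 400) = 0.831936
R(B) = exp(−0.000099 × 400) = 0.961174
R(C) = exp(−0.00027 × 400) = 0.897628
R(D) = exp(−0.00034 × 400) = 0.872843
Series (A and B): 0.831936 × 0.961174 = 0.799635
Parallel ([0.799635], C, and D): 1 − (1 − 0.799635)(1 − 0.897628)(1 − 0.872843) = 0.9974

0.9974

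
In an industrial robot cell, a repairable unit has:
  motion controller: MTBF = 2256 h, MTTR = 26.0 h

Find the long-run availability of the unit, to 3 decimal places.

0.989

A(motion controller) = MTBF/(MTBF+MTTR) = 2256/(2256+26.0) = 0.989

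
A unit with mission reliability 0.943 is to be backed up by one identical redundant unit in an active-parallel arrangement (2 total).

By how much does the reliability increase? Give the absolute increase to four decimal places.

R_before = 0.943
R_after = 1 − (1 − 0.943)^2 = 0.9968
ΔR = 0.9968 − 0.943 = 0.0538

0.0538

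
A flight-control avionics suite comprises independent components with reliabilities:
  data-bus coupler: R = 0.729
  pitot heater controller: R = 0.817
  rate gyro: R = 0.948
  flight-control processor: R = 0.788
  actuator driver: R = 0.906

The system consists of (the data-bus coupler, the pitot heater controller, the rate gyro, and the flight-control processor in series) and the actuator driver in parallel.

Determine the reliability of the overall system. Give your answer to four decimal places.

0.9478

Series (data-bus coupler, pitot heater controller, rate gyro, and flight-control processor): 0.729000 × 0.817000 × 0.948000 × 0.788000 = 0.444922
Parallel ([0.444922] and actuator driver): 1 − (1 − 0.444922)(1 − 0.906000) = 0.9478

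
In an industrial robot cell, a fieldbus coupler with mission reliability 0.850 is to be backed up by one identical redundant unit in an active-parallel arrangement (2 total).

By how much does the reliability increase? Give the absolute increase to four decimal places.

0.1275

R_before = 0.850
R_after = 1 − (1 − 0.850)^2 = 0.9775
ΔR = 0.9775 − 0.850 = 0.1275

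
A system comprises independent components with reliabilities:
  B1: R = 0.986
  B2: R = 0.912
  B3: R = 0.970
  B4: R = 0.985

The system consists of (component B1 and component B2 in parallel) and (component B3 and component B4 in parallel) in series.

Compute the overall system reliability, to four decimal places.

0.9983

Parallel (B1 and B2): 1 − (1 − 0.986000)(1 − 0.912000) = 0.998768
Parallel (B3 and B4): 1 − (1 − 0.970000)(1 − 0.985000) = 0.999550
Series ([0.998768] and [0.999550]): 0.998768 × 0.999550 = 0.9983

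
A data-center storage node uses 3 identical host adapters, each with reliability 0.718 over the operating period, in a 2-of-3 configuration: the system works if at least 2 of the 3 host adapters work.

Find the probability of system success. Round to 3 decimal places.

R = Σ_{i=2}^{3} C(3,i) p^i (1−p)^{3−i} with p = 0.718
C(3,2)·0.718^2·0.282^1 = 0.43613
C(3,3)·0.718^3·0.282^0 = 0.37015
Sum = 0.806

0.806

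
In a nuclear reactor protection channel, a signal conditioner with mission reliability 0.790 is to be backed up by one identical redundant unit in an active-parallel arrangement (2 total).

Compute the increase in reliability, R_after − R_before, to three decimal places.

0.166

R_before = 0.790
R_after = 1 − (1 − 0.790)^2 = 0.956
ΔR = 0.956 − 0.790 = 0.166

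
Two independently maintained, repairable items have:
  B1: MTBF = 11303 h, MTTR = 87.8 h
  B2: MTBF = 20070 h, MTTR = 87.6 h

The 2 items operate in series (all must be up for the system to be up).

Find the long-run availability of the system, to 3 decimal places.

0.988

A(B1) = MTBF/(MTBF+MTTR) = 11303/(11303+87.8) = 0.992292
A(B2) = MTBF/(MTBF+MTTR) = 20070/(20070+87.6) = 0.995654
Series availability: 0.992292 × 0.995654 = 0.988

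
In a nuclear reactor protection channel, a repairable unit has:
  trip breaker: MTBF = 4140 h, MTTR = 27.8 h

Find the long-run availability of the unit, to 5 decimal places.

A(trip breaker) = MTBF/(MTBF+MTTR) = 4140/(4140+27.8) = 0.99333

0.99333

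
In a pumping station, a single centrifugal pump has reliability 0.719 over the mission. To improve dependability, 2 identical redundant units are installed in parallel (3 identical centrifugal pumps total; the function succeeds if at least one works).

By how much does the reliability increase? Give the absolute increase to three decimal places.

R_before = 0.719
R_after = 1 − (1 − 0.719)^3 = 0.978
ΔR = 0.978 − 0.719 = 0.259

0.259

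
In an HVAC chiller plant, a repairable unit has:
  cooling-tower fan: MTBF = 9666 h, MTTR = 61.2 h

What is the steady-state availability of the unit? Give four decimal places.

0.9937

A(cooling-tower fan) = MTBF/(MTBF+MTTR) = 9666/(9666+61.2) = 0.9937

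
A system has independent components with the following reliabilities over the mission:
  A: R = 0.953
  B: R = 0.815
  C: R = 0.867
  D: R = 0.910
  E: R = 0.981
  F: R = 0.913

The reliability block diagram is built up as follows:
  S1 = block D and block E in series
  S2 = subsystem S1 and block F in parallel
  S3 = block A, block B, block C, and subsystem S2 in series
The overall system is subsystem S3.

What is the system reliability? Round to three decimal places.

Series (D and E): 0.91000 × 0.98100 = 0.89271
Parallel ([0.89271] and F): 1 − (1 − 0.89271)(1 − 0.91300) = 0.99067
Series (A, B, C, and [0.99067]): 0.95300 × 0.81500 × 0.86700 × 0.99067 = 0.667

0.667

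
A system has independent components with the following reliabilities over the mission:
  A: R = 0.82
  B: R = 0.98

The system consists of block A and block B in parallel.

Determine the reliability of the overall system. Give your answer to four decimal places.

Parallel (A and B): 1 − (1 − 0.820000)(1 − 0.980000) = 0.9964

0.9964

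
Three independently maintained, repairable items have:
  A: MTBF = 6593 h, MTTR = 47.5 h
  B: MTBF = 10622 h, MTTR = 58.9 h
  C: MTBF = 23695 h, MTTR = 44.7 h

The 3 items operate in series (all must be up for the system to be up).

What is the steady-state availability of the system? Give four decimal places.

A(A) = MTBF/(MTBF+MTTR) = 6593/(6593+47.5) = 0.992847
A(B) = MTBF/(MTBF+MTTR) = 10622/(10622+58.9) = 0.994485
A(C) = MTBF/(MTBF+MTTR) = 23695/(23695+44.7) = 0.998117
Series availability: 0.992847 × 0.994485 × 0.998117 = 0.9855

0.9855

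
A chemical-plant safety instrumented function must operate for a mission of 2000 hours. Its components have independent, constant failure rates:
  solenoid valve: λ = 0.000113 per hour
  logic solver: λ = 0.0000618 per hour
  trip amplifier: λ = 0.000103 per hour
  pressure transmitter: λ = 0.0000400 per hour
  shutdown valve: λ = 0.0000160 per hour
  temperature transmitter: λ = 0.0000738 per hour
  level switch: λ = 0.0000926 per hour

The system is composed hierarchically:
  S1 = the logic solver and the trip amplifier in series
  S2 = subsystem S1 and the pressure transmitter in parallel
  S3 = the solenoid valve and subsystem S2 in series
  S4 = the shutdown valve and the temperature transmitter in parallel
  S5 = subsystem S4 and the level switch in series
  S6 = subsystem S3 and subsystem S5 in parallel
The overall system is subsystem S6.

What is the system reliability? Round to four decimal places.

R(solenoid valve) = exp(−0.000113 × 2000) = 0.797718
R(logic solver) = exp(−0.0000618 × 2000) = 0.883733
R(trip amplifier) = exp(−0.000103 × 2000) = 0.813833
R(pressure transmitter) = exp(−0.0000400 × 2000) = 0.923116
R(shutdown valve) = exp(−0.0000160 × 2000) = 0.968507
R(temperature transmitter) = exp(−0.0000738 × 2000) = 0.862776
R(level switch) = exp(−0.0000926 × 2000) = 0.830938
Series (logic solver and trip amplifier): 0.883733 × 0.813833 = 0.719211
Parallel ([0.719211] and pressure transmitter): 1 − (1 − 0.719211)(1 − 0.923116) = 0.978412
Series (solenoid valve and [0.978412]): 0.797718 × 0.978412 = 0.780497
Parallel (shutdown valve and temperature transmitter): 1 − (1 − 0.968507)(1 − 0.862776) = 0.995678
Series ([0.995678] and level switch): 0.995678 × 0.830938 = 0.827347
Parallel ([0.780497] and [0.827347]): 1 − (1 − 0.780497)(1 − 0.827347) = 0.9621

0.9621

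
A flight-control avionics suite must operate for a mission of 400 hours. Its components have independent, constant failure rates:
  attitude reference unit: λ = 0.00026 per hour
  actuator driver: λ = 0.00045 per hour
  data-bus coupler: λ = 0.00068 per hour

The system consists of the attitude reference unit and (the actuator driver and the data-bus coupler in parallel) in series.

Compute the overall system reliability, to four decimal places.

0.8659

R(attitude reference unit) = exp(−0.00026 × 400) = 0.901225
R(actuator driver) = exp(−0.00045 × 400) = 0.835270
R(data-bus coupler) = exp(−0.00068 × 400) = 0.761854
Parallel (actuator driver and data-bus coupler): 1 − (1 − 0.835270)(1 − 0.761854) = 0.960770
Series (attitude reference unit and [0.960770]): 0.901225 × 0.960770 = 0.8659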